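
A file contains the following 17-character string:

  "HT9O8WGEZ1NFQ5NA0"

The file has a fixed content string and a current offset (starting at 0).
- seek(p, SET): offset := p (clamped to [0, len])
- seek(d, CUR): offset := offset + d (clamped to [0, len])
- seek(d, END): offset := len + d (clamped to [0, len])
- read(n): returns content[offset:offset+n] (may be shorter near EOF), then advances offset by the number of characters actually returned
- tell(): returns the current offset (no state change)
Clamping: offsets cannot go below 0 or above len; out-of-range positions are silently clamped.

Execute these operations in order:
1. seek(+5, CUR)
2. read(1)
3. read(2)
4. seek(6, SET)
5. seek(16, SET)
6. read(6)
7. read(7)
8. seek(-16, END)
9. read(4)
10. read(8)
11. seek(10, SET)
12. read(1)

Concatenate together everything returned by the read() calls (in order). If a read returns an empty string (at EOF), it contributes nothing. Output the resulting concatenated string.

After 1 (seek(+5, CUR)): offset=5
After 2 (read(1)): returned 'W', offset=6
After 3 (read(2)): returned 'GE', offset=8
After 4 (seek(6, SET)): offset=6
After 5 (seek(16, SET)): offset=16
After 6 (read(6)): returned '0', offset=17
After 7 (read(7)): returned '', offset=17
After 8 (seek(-16, END)): offset=1
After 9 (read(4)): returned 'T9O8', offset=5
After 10 (read(8)): returned 'WGEZ1NFQ', offset=13
After 11 (seek(10, SET)): offset=10
After 12 (read(1)): returned 'N', offset=11

Answer: WGE0T9O8WGEZ1NFQN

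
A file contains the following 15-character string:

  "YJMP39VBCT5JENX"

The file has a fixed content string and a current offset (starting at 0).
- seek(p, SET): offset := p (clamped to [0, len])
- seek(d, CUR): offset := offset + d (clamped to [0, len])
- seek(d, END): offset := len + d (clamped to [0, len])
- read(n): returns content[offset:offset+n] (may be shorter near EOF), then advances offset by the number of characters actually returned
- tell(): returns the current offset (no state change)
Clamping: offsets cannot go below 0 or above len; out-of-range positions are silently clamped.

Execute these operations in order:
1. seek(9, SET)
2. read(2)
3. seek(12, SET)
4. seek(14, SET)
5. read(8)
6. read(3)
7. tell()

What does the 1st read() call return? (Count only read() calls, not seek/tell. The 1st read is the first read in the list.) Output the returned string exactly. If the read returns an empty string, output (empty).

After 1 (seek(9, SET)): offset=9
After 2 (read(2)): returned 'T5', offset=11
After 3 (seek(12, SET)): offset=12
After 4 (seek(14, SET)): offset=14
After 5 (read(8)): returned 'X', offset=15
After 6 (read(3)): returned '', offset=15
After 7 (tell()): offset=15

Answer: T5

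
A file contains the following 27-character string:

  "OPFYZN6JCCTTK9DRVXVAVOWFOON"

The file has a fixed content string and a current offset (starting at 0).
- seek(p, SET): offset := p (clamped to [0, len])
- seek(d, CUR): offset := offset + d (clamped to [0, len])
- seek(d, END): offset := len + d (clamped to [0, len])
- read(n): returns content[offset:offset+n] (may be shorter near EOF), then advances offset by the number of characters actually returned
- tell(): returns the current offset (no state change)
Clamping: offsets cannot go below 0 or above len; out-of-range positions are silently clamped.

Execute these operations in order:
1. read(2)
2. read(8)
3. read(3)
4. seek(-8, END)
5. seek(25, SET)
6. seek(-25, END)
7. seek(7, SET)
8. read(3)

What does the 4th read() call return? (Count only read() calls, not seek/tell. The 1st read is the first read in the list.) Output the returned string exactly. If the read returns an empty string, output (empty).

After 1 (read(2)): returned 'OP', offset=2
After 2 (read(8)): returned 'FYZN6JCC', offset=10
After 3 (read(3)): returned 'TTK', offset=13
After 4 (seek(-8, END)): offset=19
After 5 (seek(25, SET)): offset=25
After 6 (seek(-25, END)): offset=2
After 7 (seek(7, SET)): offset=7
After 8 (read(3)): returned 'JCC', offset=10

Answer: JCC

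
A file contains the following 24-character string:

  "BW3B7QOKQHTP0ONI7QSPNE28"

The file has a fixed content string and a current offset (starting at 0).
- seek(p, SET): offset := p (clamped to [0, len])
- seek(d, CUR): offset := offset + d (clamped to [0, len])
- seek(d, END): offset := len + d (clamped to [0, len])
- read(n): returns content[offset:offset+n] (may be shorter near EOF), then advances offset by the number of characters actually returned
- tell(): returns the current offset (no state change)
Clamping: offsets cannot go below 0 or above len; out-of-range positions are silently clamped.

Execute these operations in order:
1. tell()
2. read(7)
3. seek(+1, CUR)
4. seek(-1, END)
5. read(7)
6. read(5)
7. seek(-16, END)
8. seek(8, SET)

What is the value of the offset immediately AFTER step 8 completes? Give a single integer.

Answer: 8

Derivation:
After 1 (tell()): offset=0
After 2 (read(7)): returned 'BW3B7QO', offset=7
After 3 (seek(+1, CUR)): offset=8
After 4 (seek(-1, END)): offset=23
After 5 (read(7)): returned '8', offset=24
After 6 (read(5)): returned '', offset=24
After 7 (seek(-16, END)): offset=8
After 8 (seek(8, SET)): offset=8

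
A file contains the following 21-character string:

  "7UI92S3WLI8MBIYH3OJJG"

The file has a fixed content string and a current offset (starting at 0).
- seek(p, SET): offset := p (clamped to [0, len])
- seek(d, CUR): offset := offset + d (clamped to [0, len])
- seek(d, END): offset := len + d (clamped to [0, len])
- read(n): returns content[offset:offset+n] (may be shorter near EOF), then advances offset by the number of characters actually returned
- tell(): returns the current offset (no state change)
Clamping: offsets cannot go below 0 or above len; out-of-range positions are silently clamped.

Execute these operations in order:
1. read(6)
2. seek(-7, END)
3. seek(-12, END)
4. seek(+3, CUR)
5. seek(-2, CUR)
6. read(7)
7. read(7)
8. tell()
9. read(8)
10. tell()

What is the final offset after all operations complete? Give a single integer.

Answer: 21

Derivation:
After 1 (read(6)): returned '7UI92S', offset=6
After 2 (seek(-7, END)): offset=14
After 3 (seek(-12, END)): offset=9
After 4 (seek(+3, CUR)): offset=12
After 5 (seek(-2, CUR)): offset=10
After 6 (read(7)): returned '8MBIYH3', offset=17
After 7 (read(7)): returned 'OJJG', offset=21
After 8 (tell()): offset=21
After 9 (read(8)): returned '', offset=21
After 10 (tell()): offset=21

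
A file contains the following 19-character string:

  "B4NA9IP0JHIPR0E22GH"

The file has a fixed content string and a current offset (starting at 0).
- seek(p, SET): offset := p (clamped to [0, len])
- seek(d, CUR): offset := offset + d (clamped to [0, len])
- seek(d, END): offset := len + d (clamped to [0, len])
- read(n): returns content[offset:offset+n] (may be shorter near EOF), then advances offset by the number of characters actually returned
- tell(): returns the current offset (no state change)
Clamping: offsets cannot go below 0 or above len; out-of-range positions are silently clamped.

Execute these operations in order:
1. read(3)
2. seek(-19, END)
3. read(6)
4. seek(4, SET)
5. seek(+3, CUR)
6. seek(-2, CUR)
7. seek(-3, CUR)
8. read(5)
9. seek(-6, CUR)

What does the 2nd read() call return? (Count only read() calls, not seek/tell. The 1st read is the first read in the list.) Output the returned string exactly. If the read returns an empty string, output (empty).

After 1 (read(3)): returned 'B4N', offset=3
After 2 (seek(-19, END)): offset=0
After 3 (read(6)): returned 'B4NA9I', offset=6
After 4 (seek(4, SET)): offset=4
After 5 (seek(+3, CUR)): offset=7
After 6 (seek(-2, CUR)): offset=5
After 7 (seek(-3, CUR)): offset=2
After 8 (read(5)): returned 'NA9IP', offset=7
After 9 (seek(-6, CUR)): offset=1

Answer: B4NA9I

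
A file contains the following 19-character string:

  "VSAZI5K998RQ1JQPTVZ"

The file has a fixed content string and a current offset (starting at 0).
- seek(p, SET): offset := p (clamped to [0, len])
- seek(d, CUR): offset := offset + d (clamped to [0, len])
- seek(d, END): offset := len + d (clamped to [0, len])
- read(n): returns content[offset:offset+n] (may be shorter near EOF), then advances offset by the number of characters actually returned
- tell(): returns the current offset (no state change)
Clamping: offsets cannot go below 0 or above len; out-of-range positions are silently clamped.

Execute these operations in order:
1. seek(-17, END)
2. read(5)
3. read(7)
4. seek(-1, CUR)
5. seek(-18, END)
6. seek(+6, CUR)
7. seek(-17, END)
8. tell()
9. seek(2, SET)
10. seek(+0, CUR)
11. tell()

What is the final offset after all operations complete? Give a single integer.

After 1 (seek(-17, END)): offset=2
After 2 (read(5)): returned 'AZI5K', offset=7
After 3 (read(7)): returned '998RQ1J', offset=14
After 4 (seek(-1, CUR)): offset=13
After 5 (seek(-18, END)): offset=1
After 6 (seek(+6, CUR)): offset=7
After 7 (seek(-17, END)): offset=2
After 8 (tell()): offset=2
After 9 (seek(2, SET)): offset=2
After 10 (seek(+0, CUR)): offset=2
After 11 (tell()): offset=2

Answer: 2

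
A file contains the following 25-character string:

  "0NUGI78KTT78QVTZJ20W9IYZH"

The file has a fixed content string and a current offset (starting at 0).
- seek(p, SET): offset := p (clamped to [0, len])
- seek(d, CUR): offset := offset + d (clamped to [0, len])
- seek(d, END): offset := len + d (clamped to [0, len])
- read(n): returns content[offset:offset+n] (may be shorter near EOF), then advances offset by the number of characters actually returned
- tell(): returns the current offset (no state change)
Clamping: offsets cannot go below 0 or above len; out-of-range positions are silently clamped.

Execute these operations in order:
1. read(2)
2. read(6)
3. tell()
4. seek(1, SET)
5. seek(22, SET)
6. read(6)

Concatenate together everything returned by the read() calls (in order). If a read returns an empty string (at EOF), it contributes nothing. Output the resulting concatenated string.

Answer: 0NUGI78KYZH

Derivation:
After 1 (read(2)): returned '0N', offset=2
After 2 (read(6)): returned 'UGI78K', offset=8
After 3 (tell()): offset=8
After 4 (seek(1, SET)): offset=1
After 5 (seek(22, SET)): offset=22
After 6 (read(6)): returned 'YZH', offset=25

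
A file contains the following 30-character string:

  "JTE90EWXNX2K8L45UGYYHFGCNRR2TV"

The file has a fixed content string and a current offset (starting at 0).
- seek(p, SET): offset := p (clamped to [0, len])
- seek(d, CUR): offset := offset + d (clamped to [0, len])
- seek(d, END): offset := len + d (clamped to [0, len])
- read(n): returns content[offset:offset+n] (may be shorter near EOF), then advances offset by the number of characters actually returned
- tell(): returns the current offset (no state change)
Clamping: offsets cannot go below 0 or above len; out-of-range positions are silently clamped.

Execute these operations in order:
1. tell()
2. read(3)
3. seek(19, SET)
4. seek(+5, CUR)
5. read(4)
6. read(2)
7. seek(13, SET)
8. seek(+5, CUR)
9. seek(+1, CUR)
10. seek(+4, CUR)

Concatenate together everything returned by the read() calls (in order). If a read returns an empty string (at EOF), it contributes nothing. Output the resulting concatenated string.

After 1 (tell()): offset=0
After 2 (read(3)): returned 'JTE', offset=3
After 3 (seek(19, SET)): offset=19
After 4 (seek(+5, CUR)): offset=24
After 5 (read(4)): returned 'NRR2', offset=28
After 6 (read(2)): returned 'TV', offset=30
After 7 (seek(13, SET)): offset=13
After 8 (seek(+5, CUR)): offset=18
After 9 (seek(+1, CUR)): offset=19
After 10 (seek(+4, CUR)): offset=23

Answer: JTENRR2TV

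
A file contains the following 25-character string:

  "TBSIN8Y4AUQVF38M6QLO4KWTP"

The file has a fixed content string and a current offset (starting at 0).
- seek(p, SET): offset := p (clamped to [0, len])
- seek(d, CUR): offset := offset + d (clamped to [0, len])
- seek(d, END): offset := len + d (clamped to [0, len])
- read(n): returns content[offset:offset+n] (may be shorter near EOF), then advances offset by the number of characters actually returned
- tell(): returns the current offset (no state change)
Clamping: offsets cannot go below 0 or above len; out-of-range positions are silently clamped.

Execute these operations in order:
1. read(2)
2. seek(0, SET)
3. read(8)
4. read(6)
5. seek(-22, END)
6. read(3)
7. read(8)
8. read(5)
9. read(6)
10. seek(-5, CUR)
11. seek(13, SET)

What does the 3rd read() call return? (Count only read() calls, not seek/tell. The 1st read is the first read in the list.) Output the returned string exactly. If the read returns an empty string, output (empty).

Answer: AUQVF3

Derivation:
After 1 (read(2)): returned 'TB', offset=2
After 2 (seek(0, SET)): offset=0
After 3 (read(8)): returned 'TBSIN8Y4', offset=8
After 4 (read(6)): returned 'AUQVF3', offset=14
After 5 (seek(-22, END)): offset=3
After 6 (read(3)): returned 'IN8', offset=6
After 7 (read(8)): returned 'Y4AUQVF3', offset=14
After 8 (read(5)): returned '8M6QL', offset=19
After 9 (read(6)): returned 'O4KWTP', offset=25
After 10 (seek(-5, CUR)): offset=20
After 11 (seek(13, SET)): offset=13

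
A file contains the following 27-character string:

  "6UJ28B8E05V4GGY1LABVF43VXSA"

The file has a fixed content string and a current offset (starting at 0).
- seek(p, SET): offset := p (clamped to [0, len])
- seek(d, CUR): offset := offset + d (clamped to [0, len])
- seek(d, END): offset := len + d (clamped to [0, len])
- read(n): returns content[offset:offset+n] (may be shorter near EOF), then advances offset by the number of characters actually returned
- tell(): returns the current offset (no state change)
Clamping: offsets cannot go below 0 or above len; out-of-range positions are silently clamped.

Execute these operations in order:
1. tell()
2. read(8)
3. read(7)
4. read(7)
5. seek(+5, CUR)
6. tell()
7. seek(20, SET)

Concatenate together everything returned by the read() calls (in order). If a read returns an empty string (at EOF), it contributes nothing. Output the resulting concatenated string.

Answer: 6UJ28B8E05V4GGY1LABVF4

Derivation:
After 1 (tell()): offset=0
After 2 (read(8)): returned '6UJ28B8E', offset=8
After 3 (read(7)): returned '05V4GGY', offset=15
After 4 (read(7)): returned '1LABVF4', offset=22
After 5 (seek(+5, CUR)): offset=27
After 6 (tell()): offset=27
After 7 (seek(20, SET)): offset=20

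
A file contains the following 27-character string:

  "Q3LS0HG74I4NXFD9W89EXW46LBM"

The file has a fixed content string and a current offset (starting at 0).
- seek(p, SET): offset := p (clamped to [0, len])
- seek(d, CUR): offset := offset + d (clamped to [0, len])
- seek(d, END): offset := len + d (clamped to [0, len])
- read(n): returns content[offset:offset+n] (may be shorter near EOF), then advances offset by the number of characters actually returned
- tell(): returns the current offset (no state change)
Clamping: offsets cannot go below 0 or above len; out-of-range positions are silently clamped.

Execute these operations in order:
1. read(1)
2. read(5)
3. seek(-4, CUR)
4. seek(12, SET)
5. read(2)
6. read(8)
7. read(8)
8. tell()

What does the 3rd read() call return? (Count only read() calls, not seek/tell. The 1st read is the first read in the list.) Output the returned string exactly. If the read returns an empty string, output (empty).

Answer: XF

Derivation:
After 1 (read(1)): returned 'Q', offset=1
After 2 (read(5)): returned '3LS0H', offset=6
After 3 (seek(-4, CUR)): offset=2
After 4 (seek(12, SET)): offset=12
After 5 (read(2)): returned 'XF', offset=14
After 6 (read(8)): returned 'D9W89EXW', offset=22
After 7 (read(8)): returned '46LBM', offset=27
After 8 (tell()): offset=27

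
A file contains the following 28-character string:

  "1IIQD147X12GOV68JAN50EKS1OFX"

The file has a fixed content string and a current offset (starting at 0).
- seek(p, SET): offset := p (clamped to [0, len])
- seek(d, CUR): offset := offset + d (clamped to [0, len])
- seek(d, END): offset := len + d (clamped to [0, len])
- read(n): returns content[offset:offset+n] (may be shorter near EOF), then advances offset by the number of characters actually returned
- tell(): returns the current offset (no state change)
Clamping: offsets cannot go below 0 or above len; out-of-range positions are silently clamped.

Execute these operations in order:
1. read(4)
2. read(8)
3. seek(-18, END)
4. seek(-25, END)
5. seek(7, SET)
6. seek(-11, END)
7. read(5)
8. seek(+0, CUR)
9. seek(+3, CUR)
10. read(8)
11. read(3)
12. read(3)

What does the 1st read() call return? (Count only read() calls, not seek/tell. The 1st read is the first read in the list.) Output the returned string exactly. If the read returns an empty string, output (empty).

Answer: 1IIQ

Derivation:
After 1 (read(4)): returned '1IIQ', offset=4
After 2 (read(8)): returned 'D147X12G', offset=12
After 3 (seek(-18, END)): offset=10
After 4 (seek(-25, END)): offset=3
After 5 (seek(7, SET)): offset=7
After 6 (seek(-11, END)): offset=17
After 7 (read(5)): returned 'AN50E', offset=22
After 8 (seek(+0, CUR)): offset=22
After 9 (seek(+3, CUR)): offset=25
After 10 (read(8)): returned 'OFX', offset=28
After 11 (read(3)): returned '', offset=28
After 12 (read(3)): returned '', offset=28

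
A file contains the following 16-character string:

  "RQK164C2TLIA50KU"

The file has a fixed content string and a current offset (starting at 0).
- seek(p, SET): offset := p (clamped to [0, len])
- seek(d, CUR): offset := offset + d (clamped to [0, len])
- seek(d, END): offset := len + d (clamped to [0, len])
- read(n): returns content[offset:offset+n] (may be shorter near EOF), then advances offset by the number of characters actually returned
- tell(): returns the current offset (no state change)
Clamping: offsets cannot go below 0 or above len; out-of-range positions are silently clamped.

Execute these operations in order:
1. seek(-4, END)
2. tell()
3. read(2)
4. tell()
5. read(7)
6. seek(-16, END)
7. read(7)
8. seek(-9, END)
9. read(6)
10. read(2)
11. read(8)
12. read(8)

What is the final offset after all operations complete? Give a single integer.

After 1 (seek(-4, END)): offset=12
After 2 (tell()): offset=12
After 3 (read(2)): returned '50', offset=14
After 4 (tell()): offset=14
After 5 (read(7)): returned 'KU', offset=16
After 6 (seek(-16, END)): offset=0
After 7 (read(7)): returned 'RQK164C', offset=7
After 8 (seek(-9, END)): offset=7
After 9 (read(6)): returned '2TLIA5', offset=13
After 10 (read(2)): returned '0K', offset=15
After 11 (read(8)): returned 'U', offset=16
After 12 (read(8)): returned '', offset=16

Answer: 16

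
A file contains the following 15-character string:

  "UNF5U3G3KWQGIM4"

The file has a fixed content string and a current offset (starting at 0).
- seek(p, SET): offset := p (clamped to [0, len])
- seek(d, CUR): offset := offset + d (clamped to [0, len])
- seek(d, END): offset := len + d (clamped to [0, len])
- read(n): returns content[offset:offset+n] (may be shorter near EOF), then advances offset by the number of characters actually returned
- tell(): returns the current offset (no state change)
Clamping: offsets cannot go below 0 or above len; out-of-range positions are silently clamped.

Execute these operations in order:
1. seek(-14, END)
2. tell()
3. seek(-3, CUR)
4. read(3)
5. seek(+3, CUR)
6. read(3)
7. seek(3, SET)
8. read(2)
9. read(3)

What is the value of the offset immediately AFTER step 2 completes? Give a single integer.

Answer: 1

Derivation:
After 1 (seek(-14, END)): offset=1
After 2 (tell()): offset=1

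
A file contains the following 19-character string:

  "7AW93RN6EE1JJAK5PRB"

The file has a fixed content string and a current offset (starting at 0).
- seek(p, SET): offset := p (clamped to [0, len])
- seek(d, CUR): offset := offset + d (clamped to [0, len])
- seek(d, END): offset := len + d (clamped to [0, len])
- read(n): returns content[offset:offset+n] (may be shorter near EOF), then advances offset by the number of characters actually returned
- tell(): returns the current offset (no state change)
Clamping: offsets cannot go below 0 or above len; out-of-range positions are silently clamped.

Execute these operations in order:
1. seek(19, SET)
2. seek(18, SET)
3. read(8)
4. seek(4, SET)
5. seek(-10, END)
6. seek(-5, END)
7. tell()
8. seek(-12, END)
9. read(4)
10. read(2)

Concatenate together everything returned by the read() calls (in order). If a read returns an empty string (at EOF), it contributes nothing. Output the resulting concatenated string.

After 1 (seek(19, SET)): offset=19
After 2 (seek(18, SET)): offset=18
After 3 (read(8)): returned 'B', offset=19
After 4 (seek(4, SET)): offset=4
After 5 (seek(-10, END)): offset=9
After 6 (seek(-5, END)): offset=14
After 7 (tell()): offset=14
After 8 (seek(-12, END)): offset=7
After 9 (read(4)): returned '6EE1', offset=11
After 10 (read(2)): returned 'JJ', offset=13

Answer: B6EE1JJ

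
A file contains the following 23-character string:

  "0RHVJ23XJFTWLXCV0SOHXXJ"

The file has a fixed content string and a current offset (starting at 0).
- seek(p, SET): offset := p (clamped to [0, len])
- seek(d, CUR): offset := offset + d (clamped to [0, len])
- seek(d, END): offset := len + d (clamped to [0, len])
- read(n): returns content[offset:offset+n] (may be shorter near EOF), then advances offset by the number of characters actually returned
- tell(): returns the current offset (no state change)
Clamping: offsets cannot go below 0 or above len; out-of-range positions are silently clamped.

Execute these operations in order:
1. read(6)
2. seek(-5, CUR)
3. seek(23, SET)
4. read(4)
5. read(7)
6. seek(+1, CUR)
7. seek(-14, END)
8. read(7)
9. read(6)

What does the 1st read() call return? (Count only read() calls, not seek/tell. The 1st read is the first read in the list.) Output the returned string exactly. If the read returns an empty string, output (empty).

After 1 (read(6)): returned '0RHVJ2', offset=6
After 2 (seek(-5, CUR)): offset=1
After 3 (seek(23, SET)): offset=23
After 4 (read(4)): returned '', offset=23
After 5 (read(7)): returned '', offset=23
After 6 (seek(+1, CUR)): offset=23
After 7 (seek(-14, END)): offset=9
After 8 (read(7)): returned 'FTWLXCV', offset=16
After 9 (read(6)): returned '0SOHXX', offset=22

Answer: 0RHVJ2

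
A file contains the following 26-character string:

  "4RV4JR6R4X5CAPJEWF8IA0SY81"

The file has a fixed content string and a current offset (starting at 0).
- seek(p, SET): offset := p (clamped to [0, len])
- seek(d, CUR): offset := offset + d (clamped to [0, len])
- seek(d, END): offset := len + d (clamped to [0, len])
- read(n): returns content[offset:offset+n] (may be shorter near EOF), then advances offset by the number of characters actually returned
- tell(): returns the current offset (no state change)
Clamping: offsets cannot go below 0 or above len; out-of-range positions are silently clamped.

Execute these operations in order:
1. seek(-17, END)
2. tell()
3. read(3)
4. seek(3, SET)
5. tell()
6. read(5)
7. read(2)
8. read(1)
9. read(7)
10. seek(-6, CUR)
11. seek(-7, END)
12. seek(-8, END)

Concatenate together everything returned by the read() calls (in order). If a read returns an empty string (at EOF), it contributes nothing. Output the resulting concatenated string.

Answer: X5C4JR6R4X5CAPJEWF

Derivation:
After 1 (seek(-17, END)): offset=9
After 2 (tell()): offset=9
After 3 (read(3)): returned 'X5C', offset=12
After 4 (seek(3, SET)): offset=3
After 5 (tell()): offset=3
After 6 (read(5)): returned '4JR6R', offset=8
After 7 (read(2)): returned '4X', offset=10
After 8 (read(1)): returned '5', offset=11
After 9 (read(7)): returned 'CAPJEWF', offset=18
After 10 (seek(-6, CUR)): offset=12
After 11 (seek(-7, END)): offset=19
After 12 (seek(-8, END)): offset=18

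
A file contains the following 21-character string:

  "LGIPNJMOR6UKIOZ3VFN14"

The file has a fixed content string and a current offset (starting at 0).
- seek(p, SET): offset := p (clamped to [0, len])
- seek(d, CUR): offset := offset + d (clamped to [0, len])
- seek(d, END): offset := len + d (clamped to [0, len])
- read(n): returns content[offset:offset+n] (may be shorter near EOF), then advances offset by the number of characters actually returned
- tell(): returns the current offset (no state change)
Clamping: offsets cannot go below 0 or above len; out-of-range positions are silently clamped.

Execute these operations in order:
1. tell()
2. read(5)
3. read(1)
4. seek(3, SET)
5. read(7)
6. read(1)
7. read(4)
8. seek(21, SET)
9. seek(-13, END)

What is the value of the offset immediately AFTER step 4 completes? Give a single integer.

Answer: 3

Derivation:
After 1 (tell()): offset=0
After 2 (read(5)): returned 'LGIPN', offset=5
After 3 (read(1)): returned 'J', offset=6
After 4 (seek(3, SET)): offset=3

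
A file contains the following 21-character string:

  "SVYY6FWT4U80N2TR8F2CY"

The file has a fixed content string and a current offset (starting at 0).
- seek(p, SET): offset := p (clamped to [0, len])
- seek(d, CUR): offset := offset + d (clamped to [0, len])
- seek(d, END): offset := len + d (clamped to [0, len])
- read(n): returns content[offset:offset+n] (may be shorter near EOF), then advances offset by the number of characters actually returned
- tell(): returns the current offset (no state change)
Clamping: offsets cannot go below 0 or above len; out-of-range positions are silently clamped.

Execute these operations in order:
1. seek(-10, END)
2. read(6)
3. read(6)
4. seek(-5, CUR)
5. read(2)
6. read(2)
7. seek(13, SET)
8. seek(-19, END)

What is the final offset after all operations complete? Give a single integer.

Answer: 2

Derivation:
After 1 (seek(-10, END)): offset=11
After 2 (read(6)): returned '0N2TR8', offset=17
After 3 (read(6)): returned 'F2CY', offset=21
After 4 (seek(-5, CUR)): offset=16
After 5 (read(2)): returned '8F', offset=18
After 6 (read(2)): returned '2C', offset=20
After 7 (seek(13, SET)): offset=13
After 8 (seek(-19, END)): offset=2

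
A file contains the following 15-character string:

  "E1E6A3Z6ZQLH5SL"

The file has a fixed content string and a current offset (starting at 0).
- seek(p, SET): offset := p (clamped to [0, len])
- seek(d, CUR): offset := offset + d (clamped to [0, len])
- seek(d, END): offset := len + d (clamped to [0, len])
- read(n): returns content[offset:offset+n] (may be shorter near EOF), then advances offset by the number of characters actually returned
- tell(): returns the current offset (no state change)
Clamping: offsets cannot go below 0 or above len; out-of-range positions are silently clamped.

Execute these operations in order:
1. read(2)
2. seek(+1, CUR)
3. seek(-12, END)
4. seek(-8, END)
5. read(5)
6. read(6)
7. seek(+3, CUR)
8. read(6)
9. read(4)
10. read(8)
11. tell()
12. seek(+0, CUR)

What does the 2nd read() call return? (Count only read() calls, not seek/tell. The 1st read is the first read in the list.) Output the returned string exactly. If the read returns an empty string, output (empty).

After 1 (read(2)): returned 'E1', offset=2
After 2 (seek(+1, CUR)): offset=3
After 3 (seek(-12, END)): offset=3
After 4 (seek(-8, END)): offset=7
After 5 (read(5)): returned '6ZQLH', offset=12
After 6 (read(6)): returned '5SL', offset=15
After 7 (seek(+3, CUR)): offset=15
After 8 (read(6)): returned '', offset=15
After 9 (read(4)): returned '', offset=15
After 10 (read(8)): returned '', offset=15
After 11 (tell()): offset=15
After 12 (seek(+0, CUR)): offset=15

Answer: 6ZQLH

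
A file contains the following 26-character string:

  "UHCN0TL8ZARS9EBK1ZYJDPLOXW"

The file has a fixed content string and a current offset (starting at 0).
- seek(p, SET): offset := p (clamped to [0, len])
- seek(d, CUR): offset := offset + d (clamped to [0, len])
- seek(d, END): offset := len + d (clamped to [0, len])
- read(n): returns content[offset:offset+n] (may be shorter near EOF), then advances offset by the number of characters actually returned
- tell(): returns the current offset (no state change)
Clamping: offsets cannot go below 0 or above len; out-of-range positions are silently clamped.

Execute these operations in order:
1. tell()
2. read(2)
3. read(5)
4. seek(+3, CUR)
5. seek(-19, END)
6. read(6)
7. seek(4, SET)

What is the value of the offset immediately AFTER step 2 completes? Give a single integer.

After 1 (tell()): offset=0
After 2 (read(2)): returned 'UH', offset=2

Answer: 2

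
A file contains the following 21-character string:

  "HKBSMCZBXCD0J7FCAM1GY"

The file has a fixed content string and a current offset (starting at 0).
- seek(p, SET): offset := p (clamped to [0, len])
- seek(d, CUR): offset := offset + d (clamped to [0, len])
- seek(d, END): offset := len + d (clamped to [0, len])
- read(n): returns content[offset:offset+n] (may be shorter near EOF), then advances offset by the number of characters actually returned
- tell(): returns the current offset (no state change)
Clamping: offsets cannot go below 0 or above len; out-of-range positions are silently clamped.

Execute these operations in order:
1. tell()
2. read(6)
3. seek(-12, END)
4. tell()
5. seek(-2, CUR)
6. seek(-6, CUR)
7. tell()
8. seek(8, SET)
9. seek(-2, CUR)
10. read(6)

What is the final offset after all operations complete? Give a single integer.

Answer: 12

Derivation:
After 1 (tell()): offset=0
After 2 (read(6)): returned 'HKBSMC', offset=6
After 3 (seek(-12, END)): offset=9
After 4 (tell()): offset=9
After 5 (seek(-2, CUR)): offset=7
After 6 (seek(-6, CUR)): offset=1
After 7 (tell()): offset=1
After 8 (seek(8, SET)): offset=8
After 9 (seek(-2, CUR)): offset=6
After 10 (read(6)): returned 'ZBXCD0', offset=12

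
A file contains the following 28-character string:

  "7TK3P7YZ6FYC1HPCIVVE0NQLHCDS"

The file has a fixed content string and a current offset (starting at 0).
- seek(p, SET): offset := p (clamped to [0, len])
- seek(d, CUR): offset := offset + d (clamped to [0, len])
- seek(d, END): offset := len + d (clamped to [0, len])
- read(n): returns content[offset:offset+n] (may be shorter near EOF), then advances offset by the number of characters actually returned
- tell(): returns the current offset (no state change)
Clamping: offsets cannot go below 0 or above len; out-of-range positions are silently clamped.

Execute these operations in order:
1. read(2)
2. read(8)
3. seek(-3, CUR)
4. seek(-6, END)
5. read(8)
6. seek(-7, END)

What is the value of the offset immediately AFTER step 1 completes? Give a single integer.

Answer: 2

Derivation:
After 1 (read(2)): returned '7T', offset=2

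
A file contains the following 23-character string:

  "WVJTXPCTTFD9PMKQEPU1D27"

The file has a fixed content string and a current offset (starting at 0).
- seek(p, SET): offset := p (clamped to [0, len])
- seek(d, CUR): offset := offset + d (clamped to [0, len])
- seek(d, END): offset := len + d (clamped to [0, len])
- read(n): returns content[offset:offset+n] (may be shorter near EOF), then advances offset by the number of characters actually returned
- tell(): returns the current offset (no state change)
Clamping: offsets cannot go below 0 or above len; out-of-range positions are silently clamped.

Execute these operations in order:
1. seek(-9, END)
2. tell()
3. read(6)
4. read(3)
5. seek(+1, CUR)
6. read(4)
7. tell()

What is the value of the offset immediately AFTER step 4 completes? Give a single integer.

After 1 (seek(-9, END)): offset=14
After 2 (tell()): offset=14
After 3 (read(6)): returned 'KQEPU1', offset=20
After 4 (read(3)): returned 'D27', offset=23

Answer: 23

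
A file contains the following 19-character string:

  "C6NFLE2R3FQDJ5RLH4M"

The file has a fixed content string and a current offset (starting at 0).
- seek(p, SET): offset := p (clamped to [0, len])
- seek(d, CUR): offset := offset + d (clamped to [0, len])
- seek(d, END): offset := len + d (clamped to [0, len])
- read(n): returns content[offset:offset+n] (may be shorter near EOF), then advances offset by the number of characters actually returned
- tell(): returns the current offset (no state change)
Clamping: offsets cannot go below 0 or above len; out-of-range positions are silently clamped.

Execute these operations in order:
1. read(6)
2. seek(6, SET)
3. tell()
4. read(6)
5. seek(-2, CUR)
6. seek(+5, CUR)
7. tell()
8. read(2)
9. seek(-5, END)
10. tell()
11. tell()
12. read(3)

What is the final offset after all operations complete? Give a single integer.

After 1 (read(6)): returned 'C6NFLE', offset=6
After 2 (seek(6, SET)): offset=6
After 3 (tell()): offset=6
After 4 (read(6)): returned '2R3FQD', offset=12
After 5 (seek(-2, CUR)): offset=10
After 6 (seek(+5, CUR)): offset=15
After 7 (tell()): offset=15
After 8 (read(2)): returned 'LH', offset=17
After 9 (seek(-5, END)): offset=14
After 10 (tell()): offset=14
After 11 (tell()): offset=14
After 12 (read(3)): returned 'RLH', offset=17

Answer: 17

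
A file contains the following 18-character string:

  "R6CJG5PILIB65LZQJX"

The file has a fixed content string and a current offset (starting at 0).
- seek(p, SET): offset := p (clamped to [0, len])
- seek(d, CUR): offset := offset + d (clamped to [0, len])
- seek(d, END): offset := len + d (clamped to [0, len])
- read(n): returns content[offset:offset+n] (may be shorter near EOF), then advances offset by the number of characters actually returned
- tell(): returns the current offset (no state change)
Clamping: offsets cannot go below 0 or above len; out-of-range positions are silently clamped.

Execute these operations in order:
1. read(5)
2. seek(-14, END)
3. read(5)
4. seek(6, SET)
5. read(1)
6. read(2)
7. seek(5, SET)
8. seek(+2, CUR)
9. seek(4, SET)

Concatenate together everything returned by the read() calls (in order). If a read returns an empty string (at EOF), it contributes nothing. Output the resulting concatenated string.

Answer: R6CJGG5PILPIL

Derivation:
After 1 (read(5)): returned 'R6CJG', offset=5
After 2 (seek(-14, END)): offset=4
After 3 (read(5)): returned 'G5PIL', offset=9
After 4 (seek(6, SET)): offset=6
After 5 (read(1)): returned 'P', offset=7
After 6 (read(2)): returned 'IL', offset=9
After 7 (seek(5, SET)): offset=5
After 8 (seek(+2, CUR)): offset=7
After 9 (seek(4, SET)): offset=4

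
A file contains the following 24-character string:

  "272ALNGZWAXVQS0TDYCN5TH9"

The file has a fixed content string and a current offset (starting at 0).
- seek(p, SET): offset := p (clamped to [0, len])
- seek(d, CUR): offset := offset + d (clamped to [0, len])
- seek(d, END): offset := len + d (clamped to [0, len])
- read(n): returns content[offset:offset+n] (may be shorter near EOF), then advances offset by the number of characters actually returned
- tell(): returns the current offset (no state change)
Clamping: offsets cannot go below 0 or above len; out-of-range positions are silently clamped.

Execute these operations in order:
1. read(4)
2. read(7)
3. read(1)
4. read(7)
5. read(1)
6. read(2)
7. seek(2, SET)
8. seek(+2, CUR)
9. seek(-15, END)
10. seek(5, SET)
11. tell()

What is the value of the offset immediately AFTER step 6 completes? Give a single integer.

After 1 (read(4)): returned '272A', offset=4
After 2 (read(7)): returned 'LNGZWAX', offset=11
After 3 (read(1)): returned 'V', offset=12
After 4 (read(7)): returned 'QS0TDYC', offset=19
After 5 (read(1)): returned 'N', offset=20
After 6 (read(2)): returned '5T', offset=22

Answer: 22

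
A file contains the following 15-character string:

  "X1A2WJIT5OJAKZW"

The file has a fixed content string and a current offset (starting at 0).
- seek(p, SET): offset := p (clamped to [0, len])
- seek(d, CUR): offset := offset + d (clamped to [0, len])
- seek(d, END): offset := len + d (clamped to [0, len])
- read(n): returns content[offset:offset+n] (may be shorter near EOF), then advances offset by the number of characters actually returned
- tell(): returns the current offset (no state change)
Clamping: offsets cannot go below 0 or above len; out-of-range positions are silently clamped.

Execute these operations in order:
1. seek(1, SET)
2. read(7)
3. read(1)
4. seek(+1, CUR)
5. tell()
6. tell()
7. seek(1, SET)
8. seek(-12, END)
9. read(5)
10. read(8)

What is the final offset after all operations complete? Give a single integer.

Answer: 15

Derivation:
After 1 (seek(1, SET)): offset=1
After 2 (read(7)): returned '1A2WJIT', offset=8
After 3 (read(1)): returned '5', offset=9
After 4 (seek(+1, CUR)): offset=10
After 5 (tell()): offset=10
After 6 (tell()): offset=10
After 7 (seek(1, SET)): offset=1
After 8 (seek(-12, END)): offset=3
After 9 (read(5)): returned '2WJIT', offset=8
After 10 (read(8)): returned '5OJAKZW', offset=15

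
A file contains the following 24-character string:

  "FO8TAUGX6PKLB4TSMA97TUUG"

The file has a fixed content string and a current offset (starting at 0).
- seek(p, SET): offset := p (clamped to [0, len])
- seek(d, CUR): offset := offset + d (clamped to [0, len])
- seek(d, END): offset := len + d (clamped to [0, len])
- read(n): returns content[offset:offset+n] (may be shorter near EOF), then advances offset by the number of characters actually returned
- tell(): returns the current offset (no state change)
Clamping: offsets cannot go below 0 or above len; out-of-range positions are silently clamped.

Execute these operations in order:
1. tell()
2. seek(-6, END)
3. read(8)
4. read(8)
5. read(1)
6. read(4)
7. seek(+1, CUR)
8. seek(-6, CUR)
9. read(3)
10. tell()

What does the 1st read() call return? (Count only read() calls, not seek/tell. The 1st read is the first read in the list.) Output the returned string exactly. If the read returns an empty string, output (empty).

After 1 (tell()): offset=0
After 2 (seek(-6, END)): offset=18
After 3 (read(8)): returned '97TUUG', offset=24
After 4 (read(8)): returned '', offset=24
After 5 (read(1)): returned '', offset=24
After 6 (read(4)): returned '', offset=24
After 7 (seek(+1, CUR)): offset=24
After 8 (seek(-6, CUR)): offset=18
After 9 (read(3)): returned '97T', offset=21
After 10 (tell()): offset=21

Answer: 97TUUG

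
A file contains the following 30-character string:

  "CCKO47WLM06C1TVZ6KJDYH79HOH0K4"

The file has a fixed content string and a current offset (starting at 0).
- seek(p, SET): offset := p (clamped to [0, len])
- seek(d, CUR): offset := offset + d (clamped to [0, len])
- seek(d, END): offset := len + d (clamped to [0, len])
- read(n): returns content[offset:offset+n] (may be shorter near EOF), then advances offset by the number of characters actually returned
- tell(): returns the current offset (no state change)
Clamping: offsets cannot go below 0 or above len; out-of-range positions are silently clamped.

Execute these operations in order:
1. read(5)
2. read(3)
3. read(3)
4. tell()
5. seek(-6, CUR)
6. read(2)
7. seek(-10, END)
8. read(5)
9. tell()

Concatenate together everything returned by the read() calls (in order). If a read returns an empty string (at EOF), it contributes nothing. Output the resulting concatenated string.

Answer: CCKO47WLM067WYH79H

Derivation:
After 1 (read(5)): returned 'CCKO4', offset=5
After 2 (read(3)): returned '7WL', offset=8
After 3 (read(3)): returned 'M06', offset=11
After 4 (tell()): offset=11
After 5 (seek(-6, CUR)): offset=5
After 6 (read(2)): returned '7W', offset=7
After 7 (seek(-10, END)): offset=20
After 8 (read(5)): returned 'YH79H', offset=25
After 9 (tell()): offset=25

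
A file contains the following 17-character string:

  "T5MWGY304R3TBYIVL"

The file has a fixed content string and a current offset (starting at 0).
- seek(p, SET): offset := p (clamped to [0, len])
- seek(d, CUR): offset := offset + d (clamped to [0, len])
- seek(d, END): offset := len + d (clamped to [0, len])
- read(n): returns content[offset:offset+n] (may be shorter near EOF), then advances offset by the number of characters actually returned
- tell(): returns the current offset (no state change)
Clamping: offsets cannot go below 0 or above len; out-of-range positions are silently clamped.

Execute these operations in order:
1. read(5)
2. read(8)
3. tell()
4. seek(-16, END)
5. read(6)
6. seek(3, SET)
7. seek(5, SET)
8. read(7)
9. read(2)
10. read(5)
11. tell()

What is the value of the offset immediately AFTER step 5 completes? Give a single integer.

After 1 (read(5)): returned 'T5MWG', offset=5
After 2 (read(8)): returned 'Y304R3TB', offset=13
After 3 (tell()): offset=13
After 4 (seek(-16, END)): offset=1
After 5 (read(6)): returned '5MWGY3', offset=7

Answer: 7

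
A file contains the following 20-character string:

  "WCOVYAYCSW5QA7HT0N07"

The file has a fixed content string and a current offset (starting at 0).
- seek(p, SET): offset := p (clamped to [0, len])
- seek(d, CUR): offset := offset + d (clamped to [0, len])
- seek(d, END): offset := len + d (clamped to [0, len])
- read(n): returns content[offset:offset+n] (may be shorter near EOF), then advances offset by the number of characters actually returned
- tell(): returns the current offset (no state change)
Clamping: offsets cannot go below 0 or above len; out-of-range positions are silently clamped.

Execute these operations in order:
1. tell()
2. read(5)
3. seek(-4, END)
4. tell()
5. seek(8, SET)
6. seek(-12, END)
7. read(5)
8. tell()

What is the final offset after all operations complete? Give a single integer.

After 1 (tell()): offset=0
After 2 (read(5)): returned 'WCOVY', offset=5
After 3 (seek(-4, END)): offset=16
After 4 (tell()): offset=16
After 5 (seek(8, SET)): offset=8
After 6 (seek(-12, END)): offset=8
After 7 (read(5)): returned 'SW5QA', offset=13
After 8 (tell()): offset=13

Answer: 13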